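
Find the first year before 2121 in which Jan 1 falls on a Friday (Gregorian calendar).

Jan 1 advances by 2 weekdays after a leap year and by 1 after a common year.
2121: Jan 1 is Wednesday.
2120: Monday (leap)
2119: Sunday
2118: Saturday
2117: Friday
2117 begins on a Friday

2117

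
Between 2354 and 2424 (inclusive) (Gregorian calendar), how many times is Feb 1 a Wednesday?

Track Feb 1's weekday year by year (advancing +1, or +2 across a Feb 29):
  2354: Mon  2355: Tue (+1)  2356: Wed (+1) ✓  2357: Fri (+2)  2358: Sat (+1)
  2359: Sun (+1)  2360: Mon (+1)  2361: Wed (+2) ✓  2362: Thu (+1)  2363: Fri (+1)
  2364: Sat (+1)  2365: Mon (+2)  2366: Tue (+1)  2367: Wed (+1) ✓  … (43 more years) …
  2411: Tue (+1)  2412: Wed (+1) ✓  2413: Fri (+2)  2414: Sat (+1)  2415: Sun (+1)
  2416: Mon (+1)  2417: Wed (+2) ✓  2418: Thu (+1)  2419: Fri (+1)  2420: Sat (+1)
  2421: Mon (+2)  2422: Tue (+1)  2423: Wed (+1) ✓  2424: Thu (+1)
Wednesday years: 2356, 2361, 2367, 2378, 2384, 2389, 2395, 2406, 2412, 2417, 2423 — 11 in total.

11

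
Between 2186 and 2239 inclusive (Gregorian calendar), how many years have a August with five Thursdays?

24

August has 31 days; it has five Thursdays when Thursday falls among the first (month-length − 28) days — i.e. when August 1 is one of Thursday/Wednesday/Tuesday.
August 1 by year: 2186:Tue✓ 2187:Wed✓ 2188:Fri 2189:Sat 2190:Sun 2191:Mon 2192:Wed✓ 2193:Thu✓ 2194:Fri 2195:Sat 2196:Mon 2197:Tue✓ 2198:Wed✓ 2199:Thu✓ 2200:Fri …(24 more)… 2225:Mon 2226:Tue✓ 2227:Wed✓ 2228:Fri 2229:Sat 2230:Sun 2231:Mon 2232:Wed✓ 2233:Thu✓ 2234:Fri 2235:Sat 2236:Mon 2237:Tue✓ 2238:Wed✓ 2239:Thu✓
Years with five Thursdays: 2186, 2187, 2192, 2193, 2197, 2198, 2199, 2204, 2205, 2209, 2210, 2211, 2215, 2216, 2220, 2221, 2222, 2226, 2227, 2232, 2233, 2237, 2238, 2239 → 24.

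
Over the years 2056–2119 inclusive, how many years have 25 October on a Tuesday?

Track 25 October's weekday year by year (advancing +1, or +2 across a Feb 29):
  2056: Wed  2057: Thu (+1)  2058: Fri (+1)  2059: Sat (+1)  2060: Mon (+2)
  2061: Tue (+1) ✓  2062: Wed (+1)  2063: Thu (+1)  2064: Sat (+2)  2065: Sun (+1)
  2066: Mon (+1)  2067: Tue (+1) ✓  2068: Thu (+2)  2069: Fri (+1)  … (36 more years) …
  2106: Mon (+1)  2107: Tue (+1) ✓  2108: Thu (+2)  2109: Fri (+1)  2110: Sat (+1)
  2111: Sun (+1)  2112: Tue (+2) ✓  2113: Wed (+1)  2114: Thu (+1)  2115: Fri (+1)
  2116: Sun (+2)  2117: Mon (+1)  2118: Tue (+1) ✓  2119: Wed (+1)
Tuesday years: 2061, 2067, 2072, 2078, 2089, 2095, 2101, 2107, 2112, 2118 — 10 in total.

10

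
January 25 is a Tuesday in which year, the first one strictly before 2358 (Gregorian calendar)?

2355

From one year to the next, a fixed date's weekday advances by 1, or by 2 when a Feb 29 lies between the two dates.
2358: January 25 is Saturday.
2357: Friday (−1)
2356: Wednesday (−2)
2355: Tuesday (−1)
January 25 falls on a Tuesday in 2355.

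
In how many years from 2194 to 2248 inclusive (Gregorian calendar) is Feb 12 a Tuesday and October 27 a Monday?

1

Check each year's weekday for Feb 12 and October 27:
  2194: Wed/Mon  2195: Thu/Tue  2196: Fri/Thu  2197: Sun/Fri  2198: Mon/Sat  2199: Tue/Sun  2200: Wed/Mon  2201: Thu/Tue  2202: Fri/Wed  2203: Sat/Thu  2204: Sun/Sat  2205: Tue/Sun  2206: Wed/Mon  2207: Thu/Tue  …(27 more)…  2235: Thu/Tue  2236: Fri/Thu  2237: Sun/Fri  2238: Mon/Sat  2239: Tue/Sun  2240: Wed/Tue  2241: Fri/Wed  2242: Sat/Thu  2243: Sun/Fri  2244: Mon/Sun  2245: Wed/Mon  2246: Thu/Tue  2247: Fri/Wed  2248: Sat/Fri
Both conditions hold in: 2228 — 1.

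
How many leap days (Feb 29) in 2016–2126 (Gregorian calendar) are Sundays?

Leap years in 2016–2126: 27 of them.
Feb 29 weekday advances by 5 (mod 7) from one leap year to the next four years later (or differs when a century non-leap intervenes).
Leap-day weekdays: 2016:Mon 2020:Sat 2024:Thu 2028:Tue 2032:Sun✓ 2036:Fri 2040:Wed 2044:Mon 2048:Sat 2052:Thu 2056:Tue 2060:Sun✓ 2064:Fri 2068:Wed 2072:Mon 2076:Sat 2080:Thu 2084:Tue 2088:Sun✓ 2092:Fri 2096:Wed 2104:Fri 2108:Wed 2112:Mon 2116:Sat 2120:Thu 2124:Tue
Sunday: 2032, 2060, 2088 → 3.

3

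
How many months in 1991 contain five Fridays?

4

A month of length L has five Fridays iff its first Friday is on day ≤ L−28 (so day 1–3 in a 31-day month, 1–2 in a 30-day month, day 1 in a leap February).
Checking each month of 1991: Jan starts Tue (31d); Feb starts Fri (28d); Mar starts Fri (31d) ✓; Apr starts Mon (30d); May starts Wed (31d) ✓; Jun starts Sat (30d); Jul starts Mon (31d); Aug starts Thu (31d) ✓; Sep starts Sun (30d); Oct starts Tue (31d); Nov starts Fri (30d) ✓; Dec starts Sun (31d).
Five-Friday months: March, May, August, November → 4.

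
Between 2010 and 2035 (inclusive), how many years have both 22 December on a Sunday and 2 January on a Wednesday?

Check each year's weekday for 22 December and 2 January:
  2010: Wed/Sat  2011: Thu/Sun  2012: Sat/Mon  2013: Sun/Wed ✓  2014: Mon/Thu  2015: Tue/Fri  2016: Thu/Sat  2017: Fri/Mon  2018: Sat/Tue  2019: Sun/Wed ✓  2020: Tue/Thu  2021: Wed/Sat  2022: Thu/Sun  2023: Fri/Mon  2024: Sun/Tue  2025: Mon/Thu  2026: Tue/Fri  2027: Wed/Sat  2028: Fri/Sun  2029: Sat/Tue  2030: Sun/Wed ✓  2031: Mon/Thu  2032: Wed/Fri  2033: Thu/Sun  2034: Fri/Mon  2035: Sat/Tue
Both conditions hold in: 2013, 2019, 2030 — 3.

3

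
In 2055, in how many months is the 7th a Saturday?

1

Check the 7th of each month of 2055: Jan 7: Thu, Feb 7: Sun, Mar 7: Sun, Apr 7: Wed, May 7: Fri, Jun 7: Mon, Jul 7: Wed, Aug 7: Sat, Sep 7: Tue, Oct 7: Thu, Nov 7: Sun, Dec 7: Tue.
Saturday occurs in August — 1 month.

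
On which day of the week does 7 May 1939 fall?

January 1, 1939 is a Sunday.
May 7 is day 127 of the year, i.e. 126 days after Jan 1.
126 mod 7 = 0, so advance 0 weekdays from Sunday: Sunday.

Sunday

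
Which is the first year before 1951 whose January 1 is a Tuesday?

Jan 1 advances by 2 weekdays after a leap year and by 1 after a common year.
1951: Jan 1 is Monday.
1950: Sunday
1949: Saturday
1948: Thursday (leap)
1947: Wednesday
1946: Tuesday
1946 begins on a Tuesday

1946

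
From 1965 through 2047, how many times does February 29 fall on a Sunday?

3

Leap years in 1965–2047: 20 of them.
Feb 29 weekday advances by 5 (mod 7) from one leap year to the next four years later (or differs when a century non-leap intervenes).
Leap-day weekdays: 1968:Thu 1972:Tue 1976:Sun✓ 1980:Fri 1984:Wed 1988:Mon 1992:Sat 1996:Thu 2000:Tue 2004:Sun✓ 2008:Fri 2012:Wed 2016:Mon 2020:Sat 2024:Thu 2028:Tue 2032:Sun✓ 2036:Fri 2040:Wed 2044:Mon
Sunday: 1976, 2004, 2032 → 3.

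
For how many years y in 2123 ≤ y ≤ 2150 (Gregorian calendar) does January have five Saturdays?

12

January has 31 days; it has five Saturdays when Saturday falls among the first (month-length − 28) days — i.e. when January 1 is one of Saturday/Friday/Thursday.
January 1 by year: 2123:Fri✓ 2124:Sat✓ 2125:Mon 2126:Tue 2127:Wed 2128:Thu✓ 2129:Sat✓ 2130:Sun 2131:Mon 2132:Tue 2133:Thu✓ 2134:Fri✓ 2135:Sat✓ 2136:Sun 2137:Tue 2138:Wed 2139:Thu✓ 2140:Fri✓ 2141:Sun 2142:Mon 2143:Tue 2144:Wed 2145:Fri✓ 2146:Sat✓ 2147:Sun 2148:Mon 2149:Wed 2150:Thu✓
Years with five Saturdays: 2123, 2124, 2128, 2129, 2133, 2134, 2135, 2139, 2140, 2145, 2146, 2150 → 12.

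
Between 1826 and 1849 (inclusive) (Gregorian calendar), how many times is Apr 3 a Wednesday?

3

Track Apr 3's weekday year by year (advancing +1, or +2 across a Feb 29):
  1826: Mon  1827: Tue (+1)  1828: Thu (+2)  1829: Fri (+1)  1830: Sat (+1)
  1831: Sun (+1)  1832: Tue (+2)  1833: Wed (+1) ✓  1834: Thu (+1)  1835: Fri (+1)
  1836: Sun (+2)  1837: Mon (+1)  1838: Tue (+1)  1839: Wed (+1) ✓  1840: Fri (+2)
  1841: Sat (+1)  1842: Sun (+1)  1843: Mon (+1)  1844: Wed (+2) ✓  1845: Thu (+1)
  1846: Fri (+1)  1847: Sat (+1)  1848: Mon (+2)  1849: Tue (+1)
Wednesday years: 1833, 1839, 1844 — 3 in total.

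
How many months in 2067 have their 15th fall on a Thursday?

Check the 15th of each month of 2067: Jan 15: Sat, Feb 15: Tue, Mar 15: Tue, Apr 15: Fri, May 15: Sun, Jun 15: Wed, Jul 15: Fri, Aug 15: Mon, Sep 15: Thu, Oct 15: Sat, Nov 15: Tue, Dec 15: Thu.
Thursday occurs in September, December — 2 months.

2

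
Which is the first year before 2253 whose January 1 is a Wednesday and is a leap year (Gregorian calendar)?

Jan 1 advances by 2 weekdays after a leap year and by 1 after a common year.
2253: Jan 1 is Saturday.
2252: Thursday (leap)
2251: Wednesday
2250: Tuesday
2249: Monday
2248: Saturday (leap)
2247: Friday
2246: Thursday
2245: Wednesday
2244: Monday (leap)
2243: Sunday
2242: Saturday
2241: Friday
2240: Wednesday (leap)
2240 begins on a Wednesday and is a leap year.

2240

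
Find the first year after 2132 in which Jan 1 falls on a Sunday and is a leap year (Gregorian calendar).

Jan 1 advances by 2 weekdays after a leap year and by 1 after a common year.
2132: Jan 1 is Tuesday (leap).
2133: Thursday
2134: Friday
2135: Saturday
2136: Sunday (leap)
2136 begins on a Sunday and is a leap year.

2136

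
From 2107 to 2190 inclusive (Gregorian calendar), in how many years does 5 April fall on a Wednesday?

Track 5 April's weekday year by year (advancing +1, or +2 across a Feb 29):
  2107: Tue  2108: Thu (+2)  2109: Fri (+1)  2110: Sat (+1)  2111: Sun (+1)
  2112: Tue (+2)  2113: Wed (+1) ✓  2114: Thu (+1)  2115: Fri (+1)  2116: Sun (+2)
  2117: Mon (+1)  2118: Tue (+1)  2119: Wed (+1) ✓  2120: Fri (+2)  … (56 more years) …
  2177: Sat (+1)  2178: Sun (+1)  2179: Mon (+1)  2180: Wed (+2) ✓  2181: Thu (+1)
  2182: Fri (+1)  2183: Sat (+1)  2184: Mon (+2)  2185: Tue (+1)  2186: Wed (+1) ✓
  2187: Thu (+1)  2188: Sat (+2)  2189: Sun (+1)  2190: Mon (+1)
Wednesday years: 2113, 2119, 2124, 2130, 2141, 2147, 2152, 2158, 2169, 2175, 2180, 2186 — 12 in total.

12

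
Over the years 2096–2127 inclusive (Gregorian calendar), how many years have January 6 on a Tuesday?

4

Track January 6's weekday year by year (advancing +1, or +2 across a Feb 29):
  2096: Fri  2097: Sun (+2)  2098: Mon (+1)  2099: Tue (+1) ✓  2100: Wed (+1)
  2101: Thu (+1)  2102: Fri (+1)  2103: Sat (+1)  2104: Sun (+1)  2105: Tue (+2) ✓
  2106: Wed (+1)  2107: Thu (+1)  2108: Fri (+1)  2109: Sun (+2)  … (4 more years) …
  2114: Sat (+1)  2115: Sun (+1)  2116: Mon (+1)  2117: Wed (+2)  2118: Thu (+1)
  2119: Fri (+1)  2120: Sat (+1)  2121: Mon (+2)  2122: Tue (+1) ✓  2123: Wed (+1)
  2124: Thu (+1)  2125: Sat (+2)  2126: Sun (+1)  2127: Mon (+1)
Tuesday years: 2099, 2105, 2111, 2122 — 4 in total.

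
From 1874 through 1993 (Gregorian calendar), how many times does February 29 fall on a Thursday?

Leap years in 1874–1993: 29 of them.
Feb 29 weekday advances by 5 (mod 7) from one leap year to the next four years later (or differs when a century non-leap intervenes).
Leap-day weekdays: 1876:Tue 1880:Sun 1884:Fri 1888:Wed 1892:Mon 1896:Sat 1904:Mon 1908:Sat 1912:Thu✓ 1916:Tue 1920:Sun 1924:Fri 1928:Wed …(3 more)… 1944:Tue 1948:Sun 1952:Fri 1956:Wed 1960:Mon 1964:Sat 1968:Thu✓ 1972:Tue 1976:Sun 1980:Fri 1984:Wed 1988:Mon 1992:Sat
Thursday: 1912, 1940, 1968 → 3.

3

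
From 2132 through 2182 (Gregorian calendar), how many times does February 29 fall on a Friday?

2

Leap years in 2132–2182: 13 of them.
Feb 29 weekday advances by 5 (mod 7) from one leap year to the next four years later (or differs when a century non-leap intervenes).
Leap-day weekdays: 2132:Fri✓ 2136:Wed 2140:Mon 2144:Sat 2148:Thu 2152:Tue 2156:Sun 2160:Fri✓ 2164:Wed 2168:Mon 2172:Sat 2176:Thu 2180:Tue
Friday: 2132, 2160 → 2.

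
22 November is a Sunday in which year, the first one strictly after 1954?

1959

From one year to the next, a fixed date's weekday advances by 1, or by 2 when a Feb 29 lies between the two dates.
1954: November 22 is Monday.
1955: Tuesday (+1)
1956: Thursday (+2)
1957: Friday (+1)
1958: Saturday (+1)
1959: Sunday (+1)
22 November falls on a Sunday in 1959.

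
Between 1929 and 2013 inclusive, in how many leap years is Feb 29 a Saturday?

Leap years in 1929–2013: 21 of them.
Feb 29 weekday advances by 5 (mod 7) from one leap year to the next four years later (or differs when a century non-leap intervenes).
Leap-day weekdays: 1932:Mon 1936:Sat✓ 1940:Thu 1944:Tue 1948:Sun 1952:Fri 1956:Wed 1960:Mon 1964:Sat✓ 1968:Thu 1972:Tue 1976:Sun 1980:Fri 1984:Wed 1988:Mon 1992:Sat✓ 1996:Thu 2000:Tue 2004:Sun 2008:Fri 2012:Wed
Saturday: 1936, 1964, 1992 → 3.

3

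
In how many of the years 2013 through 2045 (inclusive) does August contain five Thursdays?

14

August has 31 days; it has five Thursdays when Thursday falls among the first (month-length − 28) days — i.e. when August 1 is one of Thursday/Wednesday/Tuesday.
August 1 by year: 2013:Thu✓ 2014:Fri 2015:Sat 2016:Mon 2017:Tue✓ 2018:Wed✓ 2019:Thu✓ 2020:Sat 2021:Sun 2022:Mon 2023:Tue✓ 2024:Thu✓ 2025:Fri 2026:Sat 2027:Sun …(3 more)… 2031:Fri 2032:Sun 2033:Mon 2034:Tue✓ 2035:Wed✓ 2036:Fri 2037:Sat 2038:Sun 2039:Mon 2040:Wed✓ 2041:Thu✓ 2042:Fri 2043:Sat 2044:Mon 2045:Tue✓
Years with five Thursdays: 2013, 2017, 2018, 2019, 2023, 2024, 2028, 2029, 2030, 2034, 2035, 2040, 2041, 2045 → 14.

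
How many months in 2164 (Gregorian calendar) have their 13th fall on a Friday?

3

Check the 13th of each month of 2164: Jan 13: Fri, Feb 13: Mon, Mar 13: Tue, Apr 13: Fri, May 13: Sun, Jun 13: Wed, Jul 13: Fri, Aug 13: Mon, Sep 13: Thu, Oct 13: Sat, Nov 13: Tue, Dec 13: Thu.
Friday occurs in January, April, July — 3 months.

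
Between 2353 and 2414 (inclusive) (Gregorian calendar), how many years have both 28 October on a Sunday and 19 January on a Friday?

6

Check each year's weekday for 28 October and 19 January:
  2353: Wed/Mon  2354: Thu/Tue  2355: Fri/Wed  2356: Sun/Thu  2357: Mon/Sat  2358: Tue/Sun  2359: Wed/Mon  2360: Fri/Tue  2361: Sat/Thu  2362: Sun/Fri ✓  2363: Mon/Sat  2364: Wed/Sun  2365: Thu/Tue  2366: Fri/Wed  …(34 more)…  2401: Sun/Fri ✓  2402: Mon/Sat  2403: Tue/Sun  2404: Thu/Mon  2405: Fri/Wed  2406: Sat/Thu  2407: Sun/Fri ✓  2408: Tue/Sat  2409: Wed/Mon  2410: Thu/Tue  2411: Fri/Wed  2412: Sun/Thu  2413: Mon/Sat  2414: Tue/Sun
Both conditions hold in: 2362, 2373, 2379, 2390, 2401, 2407 — 6.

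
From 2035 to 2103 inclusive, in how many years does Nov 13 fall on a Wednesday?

9

Track Nov 13's weekday year by year (advancing +1, or +2 across a Feb 29):
  2035: Tue  2036: Thu (+2)  2037: Fri (+1)  2038: Sat (+1)  2039: Sun (+1)
  2040: Tue (+2)  2041: Wed (+1) ✓  2042: Thu (+1)  2043: Fri (+1)  2044: Sun (+2)
  2045: Mon (+1)  2046: Tue (+1)  2047: Wed (+1) ✓  2048: Fri (+2)  … (41 more years) …
  2090: Mon (+1)  2091: Tue (+1)  2092: Thu (+2)  2093: Fri (+1)  2094: Sat (+1)
  2095: Sun (+1)  2096: Tue (+2)  2097: Wed (+1) ✓  2098: Thu (+1)  2099: Fri (+1)
  2100: Sat (+1)  2101: Sun (+1)  2102: Mon (+1)  2103: Tue (+1)
Wednesday years: 2041, 2047, 2052, 2058, 2069, 2075, 2080, 2086, 2097 — 9 in total.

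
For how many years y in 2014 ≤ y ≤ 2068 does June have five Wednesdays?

16

June has 30 days; it has five Wednesdays when Wednesday falls among the first (month-length − 28) days — i.e. when June 1 is one of Wednesday/Tuesday.
June 1 by year: 2014:Sun 2015:Mon 2016:Wed✓ 2017:Thu 2018:Fri 2019:Sat 2020:Mon 2021:Tue✓ 2022:Wed✓ 2023:Thu 2024:Sat 2025:Sun 2026:Mon 2027:Tue✓ 2028:Thu …(25 more)… 2054:Mon 2055:Tue✓ 2056:Thu 2057:Fri 2058:Sat 2059:Sun 2060:Tue✓ 2061:Wed✓ 2062:Thu 2063:Fri 2064:Sun 2065:Mon 2066:Tue✓ 2067:Wed✓ 2068:Fri
Years with five Wednesdays: 2016, 2021, 2022, 2027, 2032, 2033, 2038, 2039, 2044, 2049, 2050, 2055, 2060, 2061, 2066, 2067 → 16.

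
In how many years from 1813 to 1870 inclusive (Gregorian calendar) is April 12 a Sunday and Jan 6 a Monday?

Check each year's weekday for April 12 and Jan 6:
  1813: Mon/Wed  1814: Tue/Thu  1815: Wed/Fri  1816: Fri/Sat  1817: Sat/Mon  1818: Sun/Tue  1819: Mon/Wed  1820: Wed/Thu  1821: Thu/Sat  1822: Fri/Sun  1823: Sat/Mon  1824: Mon/Tue  1825: Tue/Thu  1826: Wed/Fri  …(30 more)…  1857: Sun/Tue  1858: Mon/Wed  1859: Tue/Thu  1860: Thu/Fri  1861: Fri/Sun  1862: Sat/Mon  1863: Sun/Tue  1864: Tue/Wed  1865: Wed/Fri  1866: Thu/Sat  1867: Fri/Sun  1868: Sun/Mon ✓  1869: Mon/Wed  1870: Tue/Thu
Both conditions hold in: 1840, 1868 — 2.

2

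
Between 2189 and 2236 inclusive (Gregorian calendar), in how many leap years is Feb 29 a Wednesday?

Leap years in 2189–2236: 11 of them.
Feb 29 weekday advances by 5 (mod 7) from one leap year to the next four years later (or differs when a century non-leap intervenes).
Leap-day weekdays: 2192:Wed✓ 2196:Mon 2204:Wed✓ 2208:Mon 2212:Sat 2216:Thu 2220:Tue 2224:Sun 2228:Fri 2232:Wed✓ 2236:Mon
Wednesday: 2192, 2204, 2232 → 3.

3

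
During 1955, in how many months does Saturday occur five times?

5

A month of length L has five Saturdays iff its first Saturday is on day ≤ L−28 (so day 1–3 in a 31-day month, 1–2 in a 30-day month, day 1 in a leap February).
Checking each month of 1955: Jan starts Sat (31d) ✓; Feb starts Tue (28d); Mar starts Tue (31d); Apr starts Fri (30d) ✓; May starts Sun (31d); Jun starts Wed (30d); Jul starts Fri (31d) ✓; Aug starts Mon (31d); Sep starts Thu (30d); Oct starts Sat (31d) ✓; Nov starts Tue (30d); Dec starts Thu (31d) ✓.
Five-Saturday months: January, April, July, October, December → 5.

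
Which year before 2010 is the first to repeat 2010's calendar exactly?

1999

Two years share a calendar iff Jan 1 falls on the same weekday and both are leap or both are common. 2010: Jan 1 is Friday, common year.
2009: Jan 1 Thursday, common
2008: Jan 1 Tuesday, leap
2007: Jan 1 Monday, common
2006: Jan 1 Sunday, common
2005: Jan 1 Saturday, common
2004: Jan 1 Thursday, leap
2003: Jan 1 Wednesday, common
2002: Jan 1 Tuesday, common
2001: Jan 1 Monday, common
2000: Jan 1 Saturday, leap
1999: Jan 1 Friday, common
1999 matches on both conditions.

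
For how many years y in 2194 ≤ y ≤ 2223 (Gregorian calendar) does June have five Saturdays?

June has 30 days; it has five Saturdays when Saturday falls among the first (month-length − 28) days — i.e. when June 1 is one of Saturday/Friday.
June 1 by year: 2194:Sun 2195:Mon 2196:Wed 2197:Thu 2198:Fri✓ 2199:Sat✓ 2200:Sun 2201:Mon 2202:Tue 2203:Wed 2204:Fri✓ 2205:Sat✓ 2206:Sun 2207:Mon 2208:Wed 2209:Thu 2210:Fri✓ 2211:Sat✓ 2212:Mon 2213:Tue 2214:Wed 2215:Thu 2216:Sat✓ 2217:Sun 2218:Mon 2219:Tue 2220:Thu 2221:Fri✓ 2222:Sat✓ 2223:Sun
Years with five Saturdays: 2198, 2199, 2204, 2205, 2210, 2211, 2216, 2221, 2222 → 9.

9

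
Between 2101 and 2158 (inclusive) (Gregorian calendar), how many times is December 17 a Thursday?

8

Track December 17's weekday year by year (advancing +1, or +2 across a Feb 29):
  2101: Sat  2102: Sun (+1)  2103: Mon (+1)  2104: Wed (+2)  2105: Thu (+1) ✓
  2106: Fri (+1)  2107: Sat (+1)  2108: Mon (+2)  2109: Tue (+1)  2110: Wed (+1)
  2111: Thu (+1) ✓  2112: Sat (+2)  2113: Sun (+1)  2114: Mon (+1)  … (30 more years) …
  2145: Fri (+1)  2146: Sat (+1)  2147: Sun (+1)  2148: Tue (+2)  2149: Wed (+1)
  2150: Thu (+1) ✓  2151: Fri (+1)  2152: Sun (+2)  2153: Mon (+1)  2154: Tue (+1)
  2155: Wed (+1)  2156: Fri (+2)  2157: Sat (+1)  2158: Sun (+1)
Thursday years: 2105, 2111, 2116, 2122, 2133, 2139, 2144, 2150 — 8 in total.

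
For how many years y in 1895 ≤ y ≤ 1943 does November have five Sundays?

14

November has 30 days; it has five Sundays when Sunday falls among the first (month-length − 28) days — i.e. when November 1 is one of Sunday/Saturday.
November 1 by year: 1895:Fri 1896:Sun✓ 1897:Mon 1898:Tue 1899:Wed 1900:Thu 1901:Fri 1902:Sat✓ 1903:Sun✓ 1904:Tue 1905:Wed 1906:Thu 1907:Fri 1908:Sun✓ 1909:Mon …(19 more)… 1929:Fri 1930:Sat✓ 1931:Sun✓ 1932:Tue 1933:Wed 1934:Thu 1935:Fri 1936:Sun✓ 1937:Mon 1938:Tue 1939:Wed 1940:Fri 1941:Sat✓ 1942:Sun✓ 1943:Mon
Years with five Sundays: 1896, 1902, 1903, 1908, 1913, 1914, 1919, 1924, 1925, 1930, 1931, 1936, 1941, 1942 → 14.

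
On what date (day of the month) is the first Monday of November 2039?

November 1, 2039 is a Tuesday, so the first Monday is the 7th.
The first Monday is 7 + 0 = 7.

7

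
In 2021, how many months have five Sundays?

A month of length L has five Sundays iff its first Sunday is on day ≤ L−28 (so day 1–3 in a 31-day month, 1–2 in a 30-day month, day 1 in a leap February).
Checking each month of 2021: Jan starts Fri (31d) ✓; Feb starts Mon (28d); Mar starts Mon (31d); Apr starts Thu (30d); May starts Sat (31d) ✓; Jun starts Tue (30d); Jul starts Thu (31d); Aug starts Sun (31d) ✓; Sep starts Wed (30d); Oct starts Fri (31d) ✓; Nov starts Mon (30d); Dec starts Wed (31d).
Five-Sunday months: January, May, August, October → 4.

4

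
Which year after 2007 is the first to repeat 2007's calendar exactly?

2018

Two years share a calendar iff Jan 1 falls on the same weekday and both are leap or both are common. 2007: Jan 1 is Monday, common year.
2008: Jan 1 Tuesday, leap
2009: Jan 1 Thursday, common
2010: Jan 1 Friday, common
2011: Jan 1 Saturday, common
2012: Jan 1 Sunday, leap
2013: Jan 1 Tuesday, common
2014: Jan 1 Wednesday, common
2015: Jan 1 Thursday, common
2016: Jan 1 Friday, leap
2017: Jan 1 Sunday, common
2018: Jan 1 Monday, common
2018 matches on both conditions.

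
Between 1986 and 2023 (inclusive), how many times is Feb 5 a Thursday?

5

Track Feb 5's weekday year by year (advancing +1, or +2 across a Feb 29):
  1986: Wed  1987: Thu (+1) ✓  1988: Fri (+1)  1989: Sun (+2)  1990: Mon (+1)
  1991: Tue (+1)  1992: Wed (+1)  1993: Fri (+2)  1994: Sat (+1)  1995: Sun (+1)
  1996: Mon (+1)  1997: Wed (+2)  1998: Thu (+1) ✓  1999: Fri (+1)  … (10 more years) …
  2010: Fri (+1)  2011: Sat (+1)  2012: Sun (+1)  2013: Tue (+2)  2014: Wed (+1)
  2015: Thu (+1) ✓  2016: Fri (+1)  2017: Sun (+2)  2018: Mon (+1)  2019: Tue (+1)
  2020: Wed (+1)  2021: Fri (+2)  2022: Sat (+1)  2023: Sun (+1)
Thursday years: 1987, 1998, 2004, 2009, 2015 — 5 in total.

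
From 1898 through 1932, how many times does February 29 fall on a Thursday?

1

Leap years in 1898–1932: 8 of them.
Feb 29 weekday advances by 5 (mod 7) from one leap year to the next four years later (or differs when a century non-leap intervenes).
Leap-day weekdays: 1904:Mon 1908:Sat 1912:Thu✓ 1916:Tue 1920:Sun 1924:Fri 1928:Wed 1932:Mon
Thursday: 1912 → 1.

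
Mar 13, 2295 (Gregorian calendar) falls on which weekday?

January 1, 2295 is a Tuesday.
March 13 is day 72 of the year, i.e. 71 days after Jan 1.
71 mod 7 = 1, so advance 1 weekday from Tuesday: Wednesday.

Wednesday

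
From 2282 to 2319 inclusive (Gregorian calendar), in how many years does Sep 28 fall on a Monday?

Track Sep 28's weekday year by year (advancing +1, or +2 across a Feb 29):
  2282: Thu  2283: Fri (+1)  2284: Sun (+2)  2285: Mon (+1) ✓  2286: Tue (+1)
  2287: Wed (+1)  2288: Fri (+2)  2289: Sat (+1)  2290: Sun (+1)  2291: Mon (+1) ✓
  2292: Wed (+2)  2293: Thu (+1)  2294: Fri (+1)  2295: Sat (+1)  … (10 more years) …
  2306: Fri (+1)  2307: Sat (+1)  2308: Mon (+2) ✓  2309: Tue (+1)  2310: Wed (+1)
  2311: Thu (+1)  2312: Sat (+2)  2313: Sun (+1)  2314: Mon (+1) ✓  2315: Tue (+1)
  2316: Thu (+2)  2317: Fri (+1)  2318: Sat (+1)  2319: Sun (+1)
Monday years: 2285, 2291, 2296, 2303, 2308, 2314 — 6 in total.

6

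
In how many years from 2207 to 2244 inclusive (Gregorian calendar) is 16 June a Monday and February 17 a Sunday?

Check each year's weekday for 16 June and February 17:
  2207: Tue/Tue  2208: Thu/Wed  2209: Fri/Fri  2210: Sat/Sat  2211: Sun/Sun  2212: Tue/Mon  2213: Wed/Wed  2214: Thu/Thu  2215: Fri/Fri  2216: Sun/Sat  2217: Mon/Mon  2218: Tue/Tue  2219: Wed/Wed  2220: Fri/Thu  …(10 more)…  2231: Thu/Thu  2232: Sat/Fri  2233: Sun/Sun  2234: Mon/Mon  2235: Tue/Tue  2236: Thu/Wed  2237: Fri/Fri  2238: Sat/Sat  2239: Sun/Sun  2240: Tue/Mon  2241: Wed/Wed  2242: Thu/Thu  2243: Fri/Fri  2244: Sun/Sat
Both conditions hold in: 2228 — 1.

1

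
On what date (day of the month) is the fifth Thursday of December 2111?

31

December 1, 2111 is a Tuesday, so the first Thursday is the 3rd.
The fifth Thursday is 3 + 28 = 31.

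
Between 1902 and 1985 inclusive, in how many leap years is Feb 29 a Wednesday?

3

Leap years in 1902–1985: 21 of them.
Feb 29 weekday advances by 5 (mod 7) from one leap year to the next four years later (or differs when a century non-leap intervenes).
Leap-day weekdays: 1904:Mon 1908:Sat 1912:Thu 1916:Tue 1920:Sun 1924:Fri 1928:Wed✓ 1932:Mon 1936:Sat 1940:Thu 1944:Tue 1948:Sun 1952:Fri 1956:Wed✓ 1960:Mon 1964:Sat 1968:Thu 1972:Tue 1976:Sun 1980:Fri 1984:Wed✓
Wednesday: 1928, 1956, 1984 → 3.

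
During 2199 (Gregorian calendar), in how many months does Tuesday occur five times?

A month of length L has five Tuesdays iff its first Tuesday is on day ≤ L−28 (so day 1–3 in a 31-day month, 1–2 in a 30-day month, day 1 in a leap February).
Checking each month of 2199: Jan starts Tue (31d) ✓; Feb starts Fri (28d); Mar starts Fri (31d); Apr starts Mon (30d) ✓; May starts Wed (31d); Jun starts Sat (30d); Jul starts Mon (31d) ✓; Aug starts Thu (31d); Sep starts Sun (30d); Oct starts Tue (31d) ✓; Nov starts Fri (30d); Dec starts Sun (31d) ✓.
Five-Tuesday months: January, April, July, October, December → 5.

5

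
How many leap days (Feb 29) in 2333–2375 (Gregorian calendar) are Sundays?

Leap years in 2333–2375: 10 of them.
Feb 29 weekday advances by 5 (mod 7) from one leap year to the next four years later (or differs when a century non-leap intervenes).
Leap-day weekdays: 2336:Sat 2340:Thu 2344:Tue 2348:Sun✓ 2352:Fri 2356:Wed 2360:Mon 2364:Sat 2368:Thu 2372:Tue
Sunday: 2348 → 1.

1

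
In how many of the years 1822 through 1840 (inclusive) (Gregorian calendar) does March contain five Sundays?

March has 31 days; it has five Sundays when Sunday falls among the first (month-length − 28) days — i.e. when March 1 is one of Sunday/Saturday/Friday.
March 1 by year: 1822:Fri✓ 1823:Sat✓ 1824:Mon 1825:Tue 1826:Wed 1827:Thu 1828:Sat✓ 1829:Sun✓ 1830:Mon 1831:Tue 1832:Thu 1833:Fri✓ 1834:Sat✓ 1835:Sun✓ 1836:Tue 1837:Wed 1838:Thu 1839:Fri✓ 1840:Sun✓
Years with five Sundays: 1822, 1823, 1828, 1829, 1833, 1834, 1835, 1839, 1840 → 9.

9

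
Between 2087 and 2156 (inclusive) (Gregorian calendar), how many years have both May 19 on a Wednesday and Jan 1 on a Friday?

8

Check each year's weekday for May 19 and Jan 1:
  2087: Mon/Wed  2088: Wed/Thu  2089: Thu/Sat  2090: Fri/Sun  2091: Sat/Mon  2092: Mon/Tue  2093: Tue/Thu  2094: Wed/Fri ✓  2095: Thu/Sat  2096: Sat/Sun  2097: Sun/Tue  2098: Mon/Wed  2099: Tue/Thu  2100: Wed/Fri ✓  …(42 more)…  2143: Sun/Tue  2144: Tue/Wed  2145: Wed/Fri ✓  2146: Thu/Sat  2147: Fri/Sun  2148: Sun/Mon  2149: Mon/Wed  2150: Tue/Thu  2151: Wed/Fri ✓  2152: Fri/Sat  2153: Sat/Mon  2154: Sun/Tue  2155: Mon/Wed  2156: Wed/Thu
Both conditions hold in: 2094, 2100, 2106, 2117, 2123, 2134, 2145, 2151 — 8.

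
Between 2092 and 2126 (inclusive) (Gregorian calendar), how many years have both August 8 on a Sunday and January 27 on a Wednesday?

5

Check each year's weekday for August 8 and January 27:
  2092: Fri/Sun  2093: Sat/Tue  2094: Sun/Wed ✓  2095: Mon/Thu  2096: Wed/Fri  2097: Thu/Sun  2098: Fri/Mon  2099: Sat/Tue  2100: Sun/Wed ✓  2101: Mon/Thu  2102: Tue/Fri  2103: Wed/Sat  2104: Fri/Sun  2105: Sat/Tue  …(7 more)…  2113: Tue/Fri  2114: Wed/Sat  2115: Thu/Sun  2116: Sat/Mon  2117: Sun/Wed ✓  2118: Mon/Thu  2119: Tue/Fri  2120: Thu/Sat  2121: Fri/Mon  2122: Sat/Tue  2123: Sun/Wed ✓  2124: Tue/Thu  2125: Wed/Sat  2126: Thu/Sun
Both conditions hold in: 2094, 2100, 2106, 2117, 2123 — 5.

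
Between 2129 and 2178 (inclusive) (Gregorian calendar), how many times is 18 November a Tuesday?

7

Track 18 November's weekday year by year (advancing +1, or +2 across a Feb 29):
  2129: Fri  2130: Sat (+1)  2131: Sun (+1)  2132: Tue (+2) ✓  2133: Wed (+1)
  2134: Thu (+1)  2135: Fri (+1)  2136: Sun (+2)  2137: Mon (+1)  2138: Tue (+1) ✓
  2139: Wed (+1)  2140: Fri (+2)  2141: Sat (+1)  2142: Sun (+1)  … (22 more years) …
  2165: Mon (+1)  2166: Tue (+1) ✓  2167: Wed (+1)  2168: Fri (+2)  2169: Sat (+1)
  2170: Sun (+1)  2171: Mon (+1)  2172: Wed (+2)  2173: Thu (+1)  2174: Fri (+1)
  2175: Sat (+1)  2176: Mon (+2)  2177: Tue (+1) ✓  2178: Wed (+1)
Tuesday years: 2132, 2138, 2149, 2155, 2160, 2166, 2177 — 7 in total.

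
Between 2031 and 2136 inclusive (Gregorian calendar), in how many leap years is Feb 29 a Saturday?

3

Leap years in 2031–2136: 26 of them.
Feb 29 weekday advances by 5 (mod 7) from one leap year to the next four years later (or differs when a century non-leap intervenes).
Leap-day weekdays: 2032:Sun 2036:Fri 2040:Wed 2044:Mon 2048:Sat✓ 2052:Thu 2056:Tue 2060:Sun 2064:Fri 2068:Wed 2072:Mon 2076:Sat✓ 2080:Thu 2084:Tue 2088:Sun 2092:Fri 2096:Wed 2104:Fri 2108:Wed 2112:Mon 2116:Sat✓ 2120:Thu 2124:Tue 2128:Sun 2132:Fri 2136:Wed
Saturday: 2048, 2076, 2116 → 3.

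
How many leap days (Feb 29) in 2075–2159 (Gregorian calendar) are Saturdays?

Leap years in 2075–2159: 20 of them.
Feb 29 weekday advances by 5 (mod 7) from one leap year to the next four years later (or differs when a century non-leap intervenes).
Leap-day weekdays: 2076:Sat✓ 2080:Thu 2084:Tue 2088:Sun 2092:Fri 2096:Wed 2104:Fri 2108:Wed 2112:Mon 2116:Sat✓ 2120:Thu 2124:Tue 2128:Sun 2132:Fri 2136:Wed 2140:Mon 2144:Sat✓ 2148:Thu 2152:Tue 2156:Sun
Saturday: 2076, 2116, 2144 → 3.

3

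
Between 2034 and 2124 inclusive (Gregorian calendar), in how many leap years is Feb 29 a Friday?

4

Leap years in 2034–2124: 22 of them.
Feb 29 weekday advances by 5 (mod 7) from one leap year to the next four years later (or differs when a century non-leap intervenes).
Leap-day weekdays: 2036:Fri✓ 2040:Wed 2044:Mon 2048:Sat 2052:Thu 2056:Tue 2060:Sun 2064:Fri✓ 2068:Wed 2072:Mon 2076:Sat 2080:Thu 2084:Tue 2088:Sun 2092:Fri✓ 2096:Wed 2104:Fri✓ 2108:Wed 2112:Mon 2116:Sat 2120:Thu 2124:Tue
Friday: 2036, 2064, 2092, 2104 → 4.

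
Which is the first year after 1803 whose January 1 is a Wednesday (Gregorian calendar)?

Jan 1 advances by 2 weekdays after a leap year and by 1 after a common year.
1803: Jan 1 is Saturday.
1804: Sunday (leap)
1805: Tuesday
1806: Wednesday
1806 begins on a Wednesday

1806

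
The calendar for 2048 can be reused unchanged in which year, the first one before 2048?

2020

Two years share a calendar iff Jan 1 falls on the same weekday and both are leap or both are common. 2048: Jan 1 is Wednesday, leap year.
2047: Jan 1 Tuesday, common
2046: Jan 1 Monday, common
2045: Jan 1 Sunday, common
2044: Jan 1 Friday, leap
2043: Jan 1 Thursday, common
2042: Jan 1 Wednesday, common
2041: Jan 1 Tuesday, common
2040: Jan 1 Sunday, leap
2039: Jan 1 Saturday, common
2038: Jan 1 Friday, common
2037: Jan 1 Thursday, common
2036: Jan 1 Tuesday, leap
2035: Jan 1 Monday, common
2034: Jan 1 Sunday, common
2033: Jan 1 Saturday, common
2032: Jan 1 Thursday, leap
2031: Jan 1 Wednesday, common
2030: Jan 1 Tuesday, common
2029: Jan 1 Monday, common
2028: Jan 1 Saturday, leap
2027: Jan 1 Friday, common
2026: Jan 1 Thursday, common
2025: Jan 1 Wednesday, common
2024: Jan 1 Monday, leap
2023: Jan 1 Sunday, common
2022: Jan 1 Saturday, common
2021: Jan 1 Friday, common
2020: Jan 1 Wednesday, leap
2020 matches on both conditions.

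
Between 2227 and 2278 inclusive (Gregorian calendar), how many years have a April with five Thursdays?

15

April has 30 days; it has five Thursdays when Thursday falls among the first (month-length − 28) days — i.e. when April 1 is one of Thursday/Wednesday.
April 1 by year: 2227:Sun 2228:Tue 2229:Wed✓ 2230:Thu✓ 2231:Fri 2232:Sun 2233:Mon 2234:Tue 2235:Wed✓ 2236:Fri 2237:Sat 2238:Sun 2239:Mon 2240:Wed✓ 2241:Thu✓ …(22 more)… 2264:Fri 2265:Sat 2266:Sun 2267:Mon 2268:Wed✓ 2269:Thu✓ 2270:Fri 2271:Sat 2272:Mon 2273:Tue 2274:Wed✓ 2275:Thu✓ 2276:Sat 2277:Sun 2278:Mon
Years with five Thursdays: 2229, 2230, 2235, 2240, 2241, 2246, 2247, 2252, 2257, 2258, 2263, 2268, 2269, 2274, 2275 → 15.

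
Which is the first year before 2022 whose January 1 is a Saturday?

Jan 1 advances by 2 weekdays after a leap year and by 1 after a common year.
2022: Jan 1 is Saturday.
2021: Friday
2020: Wednesday (leap)
2019: Tuesday
2018: Monday
2017: Sunday
2016: Friday (leap)
2015: Thursday
2014: Wednesday
2013: Tuesday
2012: Sunday (leap)
2011: Saturday
2011 begins on a Saturday

2011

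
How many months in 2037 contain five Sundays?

A month of length L has five Sundays iff its first Sunday is on day ≤ L−28 (so day 1–3 in a 31-day month, 1–2 in a 30-day month, day 1 in a leap February).
Checking each month of 2037: Jan starts Thu (31d); Feb starts Sun (28d); Mar starts Sun (31d) ✓; Apr starts Wed (30d); May starts Fri (31d) ✓; Jun starts Mon (30d); Jul starts Wed (31d); Aug starts Sat (31d) ✓; Sep starts Tue (30d); Oct starts Thu (31d); Nov starts Sun (30d) ✓; Dec starts Tue (31d).
Five-Sunday months: March, May, August, November → 4.

4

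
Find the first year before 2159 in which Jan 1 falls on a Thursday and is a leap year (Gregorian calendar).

Jan 1 advances by 2 weekdays after a leap year and by 1 after a common year.
2159: Jan 1 is Monday.
2158: Sunday
2157: Saturday
2156: Thursday (leap)
2156 begins on a Thursday and is a leap year.

2156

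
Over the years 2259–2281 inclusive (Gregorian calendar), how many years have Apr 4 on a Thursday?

4

Track Apr 4's weekday year by year (advancing +1, or +2 across a Feb 29):
  2259: Mon  2260: Wed (+2)  2261: Thu (+1) ✓  2262: Fri (+1)  2263: Sat (+1)
  2264: Mon (+2)  2265: Tue (+1)  2266: Wed (+1)  2267: Thu (+1) ✓  2268: Sat (+2)
  2269: Sun (+1)  2270: Mon (+1)  2271: Tue (+1)  2272: Thu (+2) ✓  2273: Fri (+1)
  2274: Sat (+1)  2275: Sun (+1)  2276: Tue (+2)  2277: Wed (+1)  2278: Thu (+1) ✓
  2279: Fri (+1)  2280: Sun (+2)  2281: Mon (+1)
Thursday years: 2261, 2267, 2272, 2278 — 4 in total.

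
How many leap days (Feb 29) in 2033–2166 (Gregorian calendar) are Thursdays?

4

Leap years in 2033–2166: 32 of them.
Feb 29 weekday advances by 5 (mod 7) from one leap year to the next four years later (or differs when a century non-leap intervenes).
Leap-day weekdays: 2036:Fri 2040:Wed 2044:Mon 2048:Sat 2052:Thu✓ 2056:Tue 2060:Sun 2064:Fri 2068:Wed 2072:Mon 2076:Sat 2080:Thu✓ 2084:Tue …(6 more)… 2116:Sat 2120:Thu✓ 2124:Tue 2128:Sun 2132:Fri 2136:Wed 2140:Mon 2144:Sat 2148:Thu✓ 2152:Tue 2156:Sun 2160:Fri 2164:Wed
Thursday: 2052, 2080, 2120, 2148 → 4.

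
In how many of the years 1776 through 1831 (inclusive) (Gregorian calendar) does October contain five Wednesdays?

25

October has 31 days; it has five Wednesdays when Wednesday falls among the first (month-length − 28) days — i.e. when October 1 is one of Wednesday/Tuesday/Monday.
October 1 by year: 1776:Tue✓ 1777:Wed✓ 1778:Thu 1779:Fri 1780:Sun 1781:Mon✓ 1782:Tue✓ 1783:Wed✓ 1784:Fri 1785:Sat 1786:Sun 1787:Mon✓ 1788:Wed✓ 1789:Thu 1790:Fri …(26 more)… 1817:Wed✓ 1818:Thu 1819:Fri 1820:Sun 1821:Mon✓ 1822:Tue✓ 1823:Wed✓ 1824:Fri 1825:Sat 1826:Sun 1827:Mon✓ 1828:Wed✓ 1829:Thu 1830:Fri 1831:Sat
Years with five Wednesdays: 1776, 1777, 1781, 1782, 1783, 1787, 1788, 1792, 1793, 1794, 1798, 1799, 1800, 1804, 1805, 1806, 1810, 1811, 1816, 1817, 1821, 1822, 1823, 1827, 1828 → 25.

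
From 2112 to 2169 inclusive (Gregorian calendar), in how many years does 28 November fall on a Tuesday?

Track 28 November's weekday year by year (advancing +1, or +2 across a Feb 29):
  2112: Mon  2113: Tue (+1) ✓  2114: Wed (+1)  2115: Thu (+1)  2116: Sat (+2)
  2117: Sun (+1)  2118: Mon (+1)  2119: Tue (+1) ✓  2120: Thu (+2)  2121: Fri (+1)
  2122: Sat (+1)  2123: Sun (+1)  2124: Tue (+2) ✓  2125: Wed (+1)  … (30 more years) …
  2156: Sun (+2)  2157: Mon (+1)  2158: Tue (+1) ✓  2159: Wed (+1)  2160: Fri (+2)
  2161: Sat (+1)  2162: Sun (+1)  2163: Mon (+1)  2164: Wed (+2)  2165: Thu (+1)
  2166: Fri (+1)  2167: Sat (+1)  2168: Mon (+2)  2169: Tue (+1) ✓
Tuesday years: 2113, 2119, 2124, 2130, 2141, 2147, 2152, 2158, 2169 — 9 in total.

9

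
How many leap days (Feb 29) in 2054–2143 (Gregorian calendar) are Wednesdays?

4

Leap years in 2054–2143: 21 of them.
Feb 29 weekday advances by 5 (mod 7) from one leap year to the next four years later (or differs when a century non-leap intervenes).
Leap-day weekdays: 2056:Tue 2060:Sun 2064:Fri 2068:Wed✓ 2072:Mon 2076:Sat 2080:Thu 2084:Tue 2088:Sun 2092:Fri 2096:Wed✓ 2104:Fri 2108:Wed✓ 2112:Mon 2116:Sat 2120:Thu 2124:Tue 2128:Sun 2132:Fri 2136:Wed✓ 2140:Mon
Wednesday: 2068, 2096, 2108, 2136 → 4.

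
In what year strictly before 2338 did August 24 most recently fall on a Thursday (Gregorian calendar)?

2333

From one year to the next, a fixed date's weekday advances by 1, or by 2 when a Feb 29 lies between the two dates.
2338: August 24 is Wednesday.
2337: Tuesday (−1)
2336: Monday (−1)
2335: Saturday (−2)
2334: Friday (−1)
2333: Thursday (−1)
August 24 falls on a Thursday in 2333.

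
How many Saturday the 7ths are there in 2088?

2

Check the 7th of each month of 2088: Jan 7: Wed, Feb 7: Sat, Mar 7: Sun, Apr 7: Wed, May 7: Fri, Jun 7: Mon, Jul 7: Wed, Aug 7: Sat, Sep 7: Tue, Oct 7: Thu, Nov 7: Sun, Dec 7: Tue.
Saturday occurs in February, August — 2 months.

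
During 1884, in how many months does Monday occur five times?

4

A month of length L has five Mondays iff its first Monday is on day ≤ L−28 (so day 1–3 in a 31-day month, 1–2 in a 30-day month, day 1 in a leap February).
Checking each month of 1884: Jan starts Tue (31d); Feb starts Fri (29d); Mar starts Sat (31d) ✓; Apr starts Tue (30d); May starts Thu (31d); Jun starts Sun (30d) ✓; Jul starts Tue (31d); Aug starts Fri (31d); Sep starts Mon (30d) ✓; Oct starts Wed (31d); Nov starts Sat (30d); Dec starts Mon (31d) ✓.
Five-Monday months: March, June, September, December → 4.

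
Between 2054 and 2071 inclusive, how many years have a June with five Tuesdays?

June has 30 days; it has five Tuesdays when Tuesday falls among the first (month-length − 28) days — i.e. when June 1 is one of Tuesday/Monday.
June 1 by year: 2054:Mon✓ 2055:Tue✓ 2056:Thu 2057:Fri 2058:Sat 2059:Sun 2060:Tue✓ 2061:Wed 2062:Thu 2063:Fri 2064:Sun 2065:Mon✓ 2066:Tue✓ 2067:Wed 2068:Fri 2069:Sat 2070:Sun 2071:Mon✓
Years with five Tuesdays: 2054, 2055, 2060, 2065, 2066, 2071 → 6.

6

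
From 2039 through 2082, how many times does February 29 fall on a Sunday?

1

Leap years in 2039–2082: 11 of them.
Feb 29 weekday advances by 5 (mod 7) from one leap year to the next four years later (or differs when a century non-leap intervenes).
Leap-day weekdays: 2040:Wed 2044:Mon 2048:Sat 2052:Thu 2056:Tue 2060:Sun✓ 2064:Fri 2068:Wed 2072:Mon 2076:Sat 2080:Thu
Sunday: 2060 → 1.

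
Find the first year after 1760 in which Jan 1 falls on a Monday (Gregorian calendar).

1770

Jan 1 advances by 2 weekdays after a leap year and by 1 after a common year.
1760: Jan 1 is Tuesday (leap).
1761: Thursday
1762: Friday
1763: Saturday
1764: Sunday (leap)
1765: Tuesday
1766: Wednesday
1767: Thursday
1768: Friday (leap)
1769: Sunday
1770: Monday
1770 begins on a Monday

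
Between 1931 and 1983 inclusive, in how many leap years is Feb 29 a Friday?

Leap years in 1931–1983: 13 of them.
Feb 29 weekday advances by 5 (mod 7) from one leap year to the next four years later (or differs when a century non-leap intervenes).
Leap-day weekdays: 1932:Mon 1936:Sat 1940:Thu 1944:Tue 1948:Sun 1952:Fri✓ 1956:Wed 1960:Mon 1964:Sat 1968:Thu 1972:Tue 1976:Sun 1980:Fri✓
Friday: 1952, 1980 → 2.

2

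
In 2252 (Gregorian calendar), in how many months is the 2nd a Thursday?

2

Check the 2nd of each month of 2252: Jan 2: Fri, Feb 2: Mon, Mar 2: Tue, Apr 2: Fri, May 2: Sun, Jun 2: Wed, Jul 2: Fri, Aug 2: Mon, Sep 2: Thu, Oct 2: Sat, Nov 2: Tue, Dec 2: Thu.
Thursday occurs in September, December — 2 months.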